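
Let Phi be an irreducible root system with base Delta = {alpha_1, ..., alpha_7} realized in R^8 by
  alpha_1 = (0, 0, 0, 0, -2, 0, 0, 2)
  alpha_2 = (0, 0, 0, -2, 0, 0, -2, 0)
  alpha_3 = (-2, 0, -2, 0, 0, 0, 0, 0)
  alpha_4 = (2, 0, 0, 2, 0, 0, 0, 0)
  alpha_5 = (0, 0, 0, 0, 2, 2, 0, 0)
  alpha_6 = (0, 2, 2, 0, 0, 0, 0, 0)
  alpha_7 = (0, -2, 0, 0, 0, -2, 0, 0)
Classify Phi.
Compute the Cartan integers a_ij = 2(alpha_i, alpha_j)/(alpha_j, alpha_j); the resulting 7x7 Cartan matrix is
[[2, 0, 0, 0, -1, 0, 0], [0, 2, 0, -1, 0, 0, 0], [0, 0, 2, -1, 0, -1, 0], [0, -1, -1, 2, 0, 0, 0], [-1, 0, 0, 0, 2, 0, -1], [0, 0, -1, 0, 0, 2, -1], [0, 0, 0, 0, -1, -1, 2]].
All simple roots have the same length, so the diagram is simply laced. The associated Dynkin diagram is a chain of 7 nodes with single edges (A_7), so the type is A_7 (the algebra sl(8)).

A_7 (sl(8))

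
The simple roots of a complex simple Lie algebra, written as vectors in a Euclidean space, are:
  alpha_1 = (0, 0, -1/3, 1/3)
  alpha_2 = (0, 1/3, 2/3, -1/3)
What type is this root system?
G2

Compute the Cartan integers a_ij = 2(alpha_i, alpha_j)/(alpha_j, alpha_j); the resulting 2x2 Cartan matrix is
[[2, -1], [-3, 2]].
The roots have two lengths (squared-length ratio 3:1); the short ones are alpha_{1}. The associated Dynkin diagram is two nodes joined by a triple edge (G_2), so the type is G_2.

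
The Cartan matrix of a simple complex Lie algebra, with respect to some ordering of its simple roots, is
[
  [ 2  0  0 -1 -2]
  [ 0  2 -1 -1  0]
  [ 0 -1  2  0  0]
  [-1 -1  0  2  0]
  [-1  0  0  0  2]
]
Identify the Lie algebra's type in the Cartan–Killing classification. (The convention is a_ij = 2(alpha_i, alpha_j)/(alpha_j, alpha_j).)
The matrix has rank 5 with 2's on the diagonal. Reading the off-diagonal entries as Dynkin edges (a single edge where a_ij = a_ji = -1; a double or triple edge where a_ij * a_ji = 2 or 3), the diagram is a chain of 5 nodes with a double edge at one end; the terminal node there is the unique short simple root (B_5). One simple-root ordering that puts it in standard form is (alpha_3, alpha_2, alpha_4, alpha_1, alpha_5). So the algebra is type B_5, i.e. so(11).

B5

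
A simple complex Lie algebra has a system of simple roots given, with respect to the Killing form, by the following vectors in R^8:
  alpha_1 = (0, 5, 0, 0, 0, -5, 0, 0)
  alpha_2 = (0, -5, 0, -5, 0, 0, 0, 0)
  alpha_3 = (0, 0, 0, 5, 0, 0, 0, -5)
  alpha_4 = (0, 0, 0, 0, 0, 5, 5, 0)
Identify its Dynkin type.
Compute the Cartan integers a_ij = 2(alpha_i, alpha_j)/(alpha_j, alpha_j); the resulting 4x4 Cartan matrix is
[[2, -1, 0, -1], [-1, 2, -1, 0], [0, -1, 2, 0], [-1, 0, 0, 2]].
All simple roots have the same length, so the diagram is simply laced. The associated Dynkin diagram is a chain of 4 nodes with single edges (A_4), so the type is A_4 (the algebra sl(5)).

A4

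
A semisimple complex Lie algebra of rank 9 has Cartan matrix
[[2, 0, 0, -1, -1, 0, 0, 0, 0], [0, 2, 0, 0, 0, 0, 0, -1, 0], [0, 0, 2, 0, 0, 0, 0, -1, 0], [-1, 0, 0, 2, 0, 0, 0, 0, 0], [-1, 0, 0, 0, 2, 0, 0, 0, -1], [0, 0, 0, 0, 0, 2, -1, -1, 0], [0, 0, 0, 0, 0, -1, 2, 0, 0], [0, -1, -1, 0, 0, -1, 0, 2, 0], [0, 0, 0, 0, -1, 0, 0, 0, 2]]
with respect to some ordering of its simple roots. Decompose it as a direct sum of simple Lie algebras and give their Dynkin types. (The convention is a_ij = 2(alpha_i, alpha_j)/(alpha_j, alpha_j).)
The diagram associated to this matrix has two connected components: the simple roots {alpha_1, alpha_4, alpha_5, alpha_9} form a chain of 4 nodes with single edges (A_4), and {alpha_2, alpha_3, alpha_6, alpha_7, alpha_8} form a chain of 3 nodes with a fork of two nodes at one end (D_5). A semisimple Lie algebra decomposes uniquely as the direct sum of simple ideals, one per connected component of its Dynkin diagram, so g ≅ A_4 ⊕ D_5 (dimension 24 + 45 = 69).

A_4 (sl(5)) + D_5 (so(10))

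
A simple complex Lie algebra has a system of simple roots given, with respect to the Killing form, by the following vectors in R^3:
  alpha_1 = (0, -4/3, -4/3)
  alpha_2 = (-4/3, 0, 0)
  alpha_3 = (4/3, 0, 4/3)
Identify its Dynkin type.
B_3

Compute the Cartan integers a_ij = 2(alpha_i, alpha_j)/(alpha_j, alpha_j); the resulting 3x3 Cartan matrix is
[[2, 0, -1], [0, 2, -1], [-1, -2, 2]].
The roots have two lengths (squared-length ratio 2:1); the short ones are alpha_{2}. The associated Dynkin diagram is a chain of 3 nodes with a double edge at one end; the terminal node there is the unique short simple root (B_3), so the type is B_3 (the algebra so(7)).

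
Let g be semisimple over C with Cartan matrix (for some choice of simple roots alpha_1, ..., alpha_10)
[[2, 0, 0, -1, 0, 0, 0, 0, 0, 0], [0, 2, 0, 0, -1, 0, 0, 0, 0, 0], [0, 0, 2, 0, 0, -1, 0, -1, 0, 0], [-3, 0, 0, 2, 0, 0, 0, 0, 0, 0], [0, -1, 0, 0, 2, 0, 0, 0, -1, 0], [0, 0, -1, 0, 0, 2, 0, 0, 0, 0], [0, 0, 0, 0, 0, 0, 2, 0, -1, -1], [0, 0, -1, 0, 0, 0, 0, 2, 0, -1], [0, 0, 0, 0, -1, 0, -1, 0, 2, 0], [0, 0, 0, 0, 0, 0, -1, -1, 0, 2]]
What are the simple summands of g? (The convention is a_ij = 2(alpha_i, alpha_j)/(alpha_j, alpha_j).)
A_8 (sl(9)) + G_2

The diagram associated to this matrix has two connected components: the simple roots {alpha_2, alpha_3, alpha_5, alpha_6, alpha_7, alpha_8, alpha_9, alpha_10} form a chain of 8 nodes with single edges (A_8), and {alpha_1, alpha_4} form two nodes joined by a triple edge (G_2). A semisimple Lie algebra decomposes uniquely as the direct sum of simple ideals, one per connected component of its Dynkin diagram, so g ≅ A_8 ⊕ G_2 (dimension 80 + 14 = 94).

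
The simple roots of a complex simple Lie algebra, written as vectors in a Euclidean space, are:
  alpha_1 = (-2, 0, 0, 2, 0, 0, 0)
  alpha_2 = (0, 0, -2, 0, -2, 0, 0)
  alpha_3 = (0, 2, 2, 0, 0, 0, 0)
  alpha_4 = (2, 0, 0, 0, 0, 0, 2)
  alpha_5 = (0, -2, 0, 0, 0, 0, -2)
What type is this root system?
Compute the Cartan integers a_ij = 2(alpha_i, alpha_j)/(alpha_j, alpha_j); the resulting 5x5 Cartan matrix is
[[2, 0, 0, -1, 0], [0, 2, -1, 0, 0], [0, -1, 2, 0, -1], [-1, 0, 0, 2, -1], [0, 0, -1, -1, 2]].
All simple roots have the same length, so the diagram is simply laced. The associated Dynkin diagram is a chain of 5 nodes with single edges (A_5), so the type is A_5 (the algebra sl(6)).

A_5 (sl(6))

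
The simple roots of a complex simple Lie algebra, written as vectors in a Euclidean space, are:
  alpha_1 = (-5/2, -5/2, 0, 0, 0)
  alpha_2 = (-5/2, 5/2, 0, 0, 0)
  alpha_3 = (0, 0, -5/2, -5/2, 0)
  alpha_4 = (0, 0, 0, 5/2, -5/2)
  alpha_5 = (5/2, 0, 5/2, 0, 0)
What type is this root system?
Compute the Cartan integers a_ij = 2(alpha_i, alpha_j)/(alpha_j, alpha_j); the resulting 5x5 Cartan matrix is
[[2, 0, 0, 0, -1], [0, 2, 0, 0, -1], [0, 0, 2, -1, -1], [0, 0, -1, 2, 0], [-1, -1, -1, 0, 2]].
All simple roots have the same length, so the diagram is simply laced. The associated Dynkin diagram is a chain of 3 nodes with a fork of two nodes at one end (D_5), so the type is D_5 (the algebra so(10)).

D_5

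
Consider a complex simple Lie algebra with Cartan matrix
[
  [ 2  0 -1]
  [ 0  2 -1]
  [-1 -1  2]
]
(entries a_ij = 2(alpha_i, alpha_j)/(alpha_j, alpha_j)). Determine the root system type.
A_3

The matrix has rank 3 with 2's on the diagonal. Reading the off-diagonal entries as Dynkin edges (a single edge where a_ij = a_ji = -1; a double or triple edge where a_ij * a_ji = 2 or 3), the diagram is a chain of 3 nodes with single edges (A_3). One simple-root ordering that puts it in standard form is (alpha_1, alpha_3, alpha_2). So the algebra is type A_3, i.e. sl(4).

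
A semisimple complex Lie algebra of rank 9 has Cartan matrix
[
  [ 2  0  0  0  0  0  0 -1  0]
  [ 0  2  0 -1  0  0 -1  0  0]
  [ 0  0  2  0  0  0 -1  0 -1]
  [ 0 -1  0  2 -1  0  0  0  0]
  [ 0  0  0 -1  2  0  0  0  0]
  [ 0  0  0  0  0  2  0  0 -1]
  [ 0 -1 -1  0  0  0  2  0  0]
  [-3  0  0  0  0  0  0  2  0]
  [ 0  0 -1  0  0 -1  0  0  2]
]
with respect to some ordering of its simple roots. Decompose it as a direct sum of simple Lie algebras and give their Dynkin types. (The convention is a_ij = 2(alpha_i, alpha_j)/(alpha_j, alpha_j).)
The diagram associated to this matrix has two connected components: the simple roots {alpha_2, alpha_3, alpha_4, alpha_5, alpha_6, alpha_7, alpha_9} form a chain of 7 nodes with single edges (A_7), and {alpha_1, alpha_8} form two nodes joined by a triple edge (G_2). A semisimple Lie algebra decomposes uniquely as the direct sum of simple ideals, one per connected component of its Dynkin diagram, so g ≅ A_7 ⊕ G_2 (dimension 63 + 14 = 77).

type A_7 ⊕ type G_2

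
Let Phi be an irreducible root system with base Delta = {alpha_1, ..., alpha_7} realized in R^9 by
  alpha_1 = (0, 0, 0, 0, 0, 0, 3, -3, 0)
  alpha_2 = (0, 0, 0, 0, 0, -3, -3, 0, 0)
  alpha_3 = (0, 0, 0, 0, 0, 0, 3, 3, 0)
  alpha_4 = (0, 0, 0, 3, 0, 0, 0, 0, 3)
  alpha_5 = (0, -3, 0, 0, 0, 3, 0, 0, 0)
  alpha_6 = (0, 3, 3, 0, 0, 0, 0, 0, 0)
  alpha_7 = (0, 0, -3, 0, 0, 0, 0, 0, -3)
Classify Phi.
Compute the Cartan integers a_ij = 2(alpha_i, alpha_j)/(alpha_j, alpha_j); the resulting 7x7 Cartan matrix is
[[2, -1, 0, 0, 0, 0, 0], [-1, 2, -1, 0, -1, 0, 0], [0, -1, 2, 0, 0, 0, 0], [0, 0, 0, 2, 0, 0, -1], [0, -1, 0, 0, 2, -1, 0], [0, 0, 0, 0, -1, 2, -1], [0, 0, 0, -1, 0, -1, 2]].
All simple roots have the same length, so the diagram is simply laced. The associated Dynkin diagram is a chain of 5 nodes with a fork of two nodes at one end (D_7), so the type is D_7 (the algebra so(14)).

D_7 (so(14))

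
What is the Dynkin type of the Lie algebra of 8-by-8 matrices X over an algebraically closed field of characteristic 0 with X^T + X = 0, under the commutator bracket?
D4

This is so(8) with 8 even, which has dimension 8(8-1)/2 = 28 and rank 8/2 = 4. In the classification of classical Lie algebras, the orthogonal algebra so(2n) in an even number of variables has type D_n; here n = 4, so the Dynkin diagram is a chain of 2 nodes with a fork of two nodes at one end (D_4). Hence the type is D_4.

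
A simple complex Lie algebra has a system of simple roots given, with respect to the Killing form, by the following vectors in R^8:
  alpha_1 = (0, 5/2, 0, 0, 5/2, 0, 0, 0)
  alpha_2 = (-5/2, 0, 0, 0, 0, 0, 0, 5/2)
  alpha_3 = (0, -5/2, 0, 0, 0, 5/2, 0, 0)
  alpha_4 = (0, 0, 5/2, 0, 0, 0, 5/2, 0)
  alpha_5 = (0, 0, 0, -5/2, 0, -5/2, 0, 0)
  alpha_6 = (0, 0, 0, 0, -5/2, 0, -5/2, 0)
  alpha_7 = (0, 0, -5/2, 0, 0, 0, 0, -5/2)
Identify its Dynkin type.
A_7 (sl(8))

Compute the Cartan integers a_ij = 2(alpha_i, alpha_j)/(alpha_j, alpha_j); the resulting 7x7 Cartan matrix is
[[2, 0, -1, 0, 0, -1, 0], [0, 2, 0, 0, 0, 0, -1], [-1, 0, 2, 0, -1, 0, 0], [0, 0, 0, 2, 0, -1, -1], [0, 0, -1, 0, 2, 0, 0], [-1, 0, 0, -1, 0, 2, 0], [0, -1, 0, -1, 0, 0, 2]].
All simple roots have the same length, so the diagram is simply laced. The associated Dynkin diagram is a chain of 7 nodes with single edges (A_7), so the type is A_7 (the algebra sl(8)).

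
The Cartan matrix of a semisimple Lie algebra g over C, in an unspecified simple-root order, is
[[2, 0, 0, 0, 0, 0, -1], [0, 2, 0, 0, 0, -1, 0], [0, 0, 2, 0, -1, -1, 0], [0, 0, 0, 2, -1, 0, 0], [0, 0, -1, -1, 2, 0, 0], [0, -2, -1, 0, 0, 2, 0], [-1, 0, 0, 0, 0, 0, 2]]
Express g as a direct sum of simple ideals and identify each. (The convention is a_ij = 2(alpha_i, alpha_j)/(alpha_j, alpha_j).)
A_2 (sl(3)) ⊕ B_5 (so(11))

The diagram associated to this matrix has two connected components: the simple roots {alpha_1, alpha_7} form a chain of 2 nodes with single edges (A_2), and {alpha_2, alpha_3, alpha_4, alpha_5, alpha_6} form a chain of 5 nodes with a double edge at one end; the terminal node there is the unique short simple root (B_5). A semisimple Lie algebra decomposes uniquely as the direct sum of simple ideals, one per connected component of its Dynkin diagram, so g ≅ A_2 ⊕ B_5 (dimension 8 + 55 = 63).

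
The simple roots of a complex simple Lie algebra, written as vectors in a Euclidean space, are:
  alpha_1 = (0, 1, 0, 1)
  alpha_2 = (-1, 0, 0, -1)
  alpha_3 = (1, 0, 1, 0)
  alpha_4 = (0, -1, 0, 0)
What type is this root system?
Compute the Cartan integers a_ij = 2(alpha_i, alpha_j)/(alpha_j, alpha_j); the resulting 4x4 Cartan matrix is
[[2, -1, 0, -2], [-1, 2, -1, 0], [0, -1, 2, 0], [-1, 0, 0, 2]].
The roots have two lengths (squared-length ratio 2:1); the short ones are alpha_{4}. The associated Dynkin diagram is a chain of 4 nodes with a double edge at one end; the terminal node there is the unique short simple root (B_4), so the type is B_4 (the algebra so(9)).

B_4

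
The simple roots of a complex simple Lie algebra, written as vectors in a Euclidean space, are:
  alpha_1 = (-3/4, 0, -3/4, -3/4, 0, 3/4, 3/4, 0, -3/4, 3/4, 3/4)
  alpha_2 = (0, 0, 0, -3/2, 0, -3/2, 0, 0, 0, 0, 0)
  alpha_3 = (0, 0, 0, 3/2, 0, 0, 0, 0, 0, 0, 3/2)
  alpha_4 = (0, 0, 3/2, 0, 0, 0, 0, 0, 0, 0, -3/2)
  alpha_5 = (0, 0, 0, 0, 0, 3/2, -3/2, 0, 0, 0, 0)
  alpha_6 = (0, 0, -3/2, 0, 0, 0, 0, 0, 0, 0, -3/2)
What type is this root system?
Compute the Cartan integers a_ij = 2(alpha_i, alpha_j)/(alpha_j, alpha_j); the resulting 6x6 Cartan matrix is
[[2, 0, 0, -1, 0, 0], [0, 2, -1, 0, -1, 0], [0, -1, 2, -1, 0, -1], [-1, 0, -1, 2, 0, 0], [0, -1, 0, 0, 2, 0], [0, 0, -1, 0, 0, 2]].
All simple roots have the same length, so the diagram is simply laced. The associated Dynkin diagram is a chain of 5 nodes with one extra node attached to the third node from one end (E_6), so the type is E_6.

E6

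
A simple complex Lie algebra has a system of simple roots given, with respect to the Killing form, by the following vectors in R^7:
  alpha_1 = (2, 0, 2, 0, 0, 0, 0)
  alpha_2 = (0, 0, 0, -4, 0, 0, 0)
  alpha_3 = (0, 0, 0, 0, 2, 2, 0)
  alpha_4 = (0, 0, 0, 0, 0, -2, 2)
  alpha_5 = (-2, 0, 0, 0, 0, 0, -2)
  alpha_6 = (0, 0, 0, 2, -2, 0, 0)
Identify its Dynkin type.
C_6 (sp(12))

Compute the Cartan integers a_ij = 2(alpha_i, alpha_j)/(alpha_j, alpha_j); the resulting 6x6 Cartan matrix is
[[2, 0, 0, 0, -1, 0], [0, 2, 0, 0, 0, -2], [0, 0, 2, -1, 0, -1], [0, 0, -1, 2, -1, 0], [-1, 0, 0, -1, 2, 0], [0, -1, -1, 0, 0, 2]].
The roots have two lengths (squared-length ratio 2:1); the short ones are alpha_{1,3,4,5,6}. The associated Dynkin diagram is a chain of 6 nodes with a double edge at one end; the terminal node there is the unique long simple root (C_6), so the type is C_6 (the algebra sp(12)).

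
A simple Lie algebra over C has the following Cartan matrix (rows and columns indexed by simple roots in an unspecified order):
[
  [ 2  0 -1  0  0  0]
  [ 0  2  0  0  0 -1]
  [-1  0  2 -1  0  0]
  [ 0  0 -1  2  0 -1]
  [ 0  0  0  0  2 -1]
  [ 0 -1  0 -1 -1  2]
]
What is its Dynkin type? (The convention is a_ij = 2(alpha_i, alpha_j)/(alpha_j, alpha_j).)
The matrix has rank 6 with 2's on the diagonal. Reading the off-diagonal entries as Dynkin edges (a single edge where a_ij = a_ji = -1; a double or triple edge where a_ij * a_ji = 2 or 3), the diagram is a chain of 4 nodes with a fork of two nodes at one end (D_6). One simple-root ordering that puts it in standard form is (alpha_1, alpha_3, alpha_4, alpha_6, alpha_5, alpha_2). So the algebra is type D_6, i.e. so(12).

type D_6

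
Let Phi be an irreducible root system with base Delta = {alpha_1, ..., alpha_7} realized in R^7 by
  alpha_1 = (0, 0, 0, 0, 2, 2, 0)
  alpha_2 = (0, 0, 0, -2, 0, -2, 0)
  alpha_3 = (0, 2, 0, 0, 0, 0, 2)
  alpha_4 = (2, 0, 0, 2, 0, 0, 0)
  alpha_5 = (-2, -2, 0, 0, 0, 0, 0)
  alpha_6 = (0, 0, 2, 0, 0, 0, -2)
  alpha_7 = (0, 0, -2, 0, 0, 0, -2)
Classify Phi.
D7

Compute the Cartan integers a_ij = 2(alpha_i, alpha_j)/(alpha_j, alpha_j); the resulting 7x7 Cartan matrix is
[[2, -1, 0, 0, 0, 0, 0], [-1, 2, 0, -1, 0, 0, 0], [0, 0, 2, 0, -1, -1, -1], [0, -1, 0, 2, -1, 0, 0], [0, 0, -1, -1, 2, 0, 0], [0, 0, -1, 0, 0, 2, 0], [0, 0, -1, 0, 0, 0, 2]].
All simple roots have the same length, so the diagram is simply laced. The associated Dynkin diagram is a chain of 5 nodes with a fork of two nodes at one end (D_7), so the type is D_7 (the algebra so(14)).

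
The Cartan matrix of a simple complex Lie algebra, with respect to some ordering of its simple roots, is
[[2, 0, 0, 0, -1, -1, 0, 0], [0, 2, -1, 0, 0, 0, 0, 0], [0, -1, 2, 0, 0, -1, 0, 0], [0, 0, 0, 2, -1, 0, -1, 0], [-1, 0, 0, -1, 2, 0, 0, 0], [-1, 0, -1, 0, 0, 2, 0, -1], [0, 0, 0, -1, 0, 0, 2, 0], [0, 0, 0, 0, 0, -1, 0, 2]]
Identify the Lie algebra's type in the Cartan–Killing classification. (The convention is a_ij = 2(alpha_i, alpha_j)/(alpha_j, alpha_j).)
The matrix has rank 8 with 2's on the diagonal. Reading the off-diagonal entries as Dynkin edges (a single edge where a_ij = a_ji = -1; a double or triple edge where a_ij * a_ji = 2 or 3), the diagram is a chain of 7 nodes with one extra node attached to the third node from one end (E_8). One simple-root ordering that puts it in standard form is (alpha_2, alpha_8, alpha_3, alpha_6, alpha_1, alpha_5, alpha_4, alpha_7). So the algebra is type E_8.

E_8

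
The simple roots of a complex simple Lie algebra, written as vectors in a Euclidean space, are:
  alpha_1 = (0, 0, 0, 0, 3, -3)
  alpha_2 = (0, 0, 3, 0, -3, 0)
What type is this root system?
A2

Compute the Cartan integers a_ij = 2(alpha_i, alpha_j)/(alpha_j, alpha_j); the resulting 2x2 Cartan matrix is
[[2, -1], [-1, 2]].
All simple roots have the same length, so the diagram is simply laced. The associated Dynkin diagram is a chain of 2 nodes with single edges (A_2), so the type is A_2 (the algebra sl(3)).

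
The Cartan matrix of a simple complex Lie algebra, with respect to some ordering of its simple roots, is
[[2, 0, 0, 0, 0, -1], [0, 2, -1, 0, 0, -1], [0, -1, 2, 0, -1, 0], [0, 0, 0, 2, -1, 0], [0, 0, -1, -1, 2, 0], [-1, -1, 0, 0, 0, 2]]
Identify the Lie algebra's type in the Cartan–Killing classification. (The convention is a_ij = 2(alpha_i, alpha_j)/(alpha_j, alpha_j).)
A_6

The matrix has rank 6 with 2's on the diagonal. Reading the off-diagonal entries as Dynkin edges (a single edge where a_ij = a_ji = -1; a double or triple edge where a_ij * a_ji = 2 or 3), the diagram is a chain of 6 nodes with single edges (A_6). One simple-root ordering that puts it in standard form is (alpha_4, alpha_5, alpha_3, alpha_2, alpha_6, alpha_1). So the algebra is type A_6, i.e. sl(7).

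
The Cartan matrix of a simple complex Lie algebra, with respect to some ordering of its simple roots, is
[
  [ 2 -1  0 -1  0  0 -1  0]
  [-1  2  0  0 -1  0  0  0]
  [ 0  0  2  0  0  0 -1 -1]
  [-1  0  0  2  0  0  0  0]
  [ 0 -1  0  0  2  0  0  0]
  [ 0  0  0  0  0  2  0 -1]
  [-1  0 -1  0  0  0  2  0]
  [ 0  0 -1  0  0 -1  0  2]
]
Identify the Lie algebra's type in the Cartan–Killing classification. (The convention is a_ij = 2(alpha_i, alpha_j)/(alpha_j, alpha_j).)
The matrix has rank 8 with 2's on the diagonal. Reading the off-diagonal entries as Dynkin edges (a single edge where a_ij = a_ji = -1; a double or triple edge where a_ij * a_ji = 2 or 3), the diagram is a chain of 7 nodes with one extra node attached to the third node from one end (E_8). One simple-root ordering that puts it in standard form is (alpha_5, alpha_4, alpha_2, alpha_1, alpha_7, alpha_3, alpha_8, alpha_6). So the algebra is type E_8.

E_8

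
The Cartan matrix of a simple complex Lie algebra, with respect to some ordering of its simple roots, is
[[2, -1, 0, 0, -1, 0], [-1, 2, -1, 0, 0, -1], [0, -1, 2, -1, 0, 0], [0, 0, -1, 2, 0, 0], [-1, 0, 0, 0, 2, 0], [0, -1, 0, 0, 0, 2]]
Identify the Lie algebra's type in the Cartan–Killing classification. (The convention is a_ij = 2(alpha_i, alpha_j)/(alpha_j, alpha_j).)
E_6

The matrix has rank 6 with 2's on the diagonal. Reading the off-diagonal entries as Dynkin edges (a single edge where a_ij = a_ji = -1; a double or triple edge where a_ij * a_ji = 2 or 3), the diagram is a chain of 5 nodes with one extra node attached to the third node from one end (E_6). One simple-root ordering that puts it in standard form is (alpha_5, alpha_6, alpha_1, alpha_2, alpha_3, alpha_4). So the algebra is type E_6.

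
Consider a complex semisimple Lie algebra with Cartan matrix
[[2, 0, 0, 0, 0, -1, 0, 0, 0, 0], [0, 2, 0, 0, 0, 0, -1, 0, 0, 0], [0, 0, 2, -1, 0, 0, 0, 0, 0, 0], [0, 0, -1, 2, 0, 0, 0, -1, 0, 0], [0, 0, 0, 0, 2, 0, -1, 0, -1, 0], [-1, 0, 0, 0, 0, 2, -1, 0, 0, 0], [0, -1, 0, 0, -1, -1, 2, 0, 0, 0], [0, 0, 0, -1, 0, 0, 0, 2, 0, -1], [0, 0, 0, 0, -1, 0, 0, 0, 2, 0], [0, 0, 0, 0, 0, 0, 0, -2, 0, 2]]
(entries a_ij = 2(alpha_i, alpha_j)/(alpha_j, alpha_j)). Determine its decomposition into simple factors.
The diagram associated to this matrix has two connected components: the simple roots {alpha_3, alpha_4, alpha_8, alpha_10} form a chain of 4 nodes with a double edge at one end; the terminal node there is the unique long simple root (C_4), and {alpha_1, alpha_2, alpha_5, alpha_6, alpha_7, alpha_9} form a chain of 5 nodes with one extra node attached to the third node from one end (E_6). A semisimple Lie algebra decomposes uniquely as the direct sum of simple ideals, one per connected component of its Dynkin diagram, so g ≅ C_4 ⊕ E_6 (dimension 36 + 78 = 114).

type C_4 ⊕ type E_6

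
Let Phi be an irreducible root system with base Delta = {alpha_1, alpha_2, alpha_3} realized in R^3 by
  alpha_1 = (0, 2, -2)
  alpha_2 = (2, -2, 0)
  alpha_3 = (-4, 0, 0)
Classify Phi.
Compute the Cartan integers a_ij = 2(alpha_i, alpha_j)/(alpha_j, alpha_j); the resulting 3x3 Cartan matrix is
[[2, -1, 0], [-1, 2, -1], [0, -2, 2]].
The roots have two lengths (squared-length ratio 2:1); the short ones are alpha_{1,2}. The associated Dynkin diagram is a chain of 3 nodes with a double edge at one end; the terminal node there is the unique long simple root (C_3), so the type is C_3 (the algebra sp(6)).

C_3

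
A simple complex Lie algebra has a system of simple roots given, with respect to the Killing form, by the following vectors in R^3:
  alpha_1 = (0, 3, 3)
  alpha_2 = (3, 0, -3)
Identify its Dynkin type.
type A_2

Compute the Cartan integers a_ij = 2(alpha_i, alpha_j)/(alpha_j, alpha_j); the resulting 2x2 Cartan matrix is
[[2, -1], [-1, 2]].
All simple roots have the same length, so the diagram is simply laced. The associated Dynkin diagram is a chain of 2 nodes with single edges (A_2), so the type is A_2 (the algebra sl(3)).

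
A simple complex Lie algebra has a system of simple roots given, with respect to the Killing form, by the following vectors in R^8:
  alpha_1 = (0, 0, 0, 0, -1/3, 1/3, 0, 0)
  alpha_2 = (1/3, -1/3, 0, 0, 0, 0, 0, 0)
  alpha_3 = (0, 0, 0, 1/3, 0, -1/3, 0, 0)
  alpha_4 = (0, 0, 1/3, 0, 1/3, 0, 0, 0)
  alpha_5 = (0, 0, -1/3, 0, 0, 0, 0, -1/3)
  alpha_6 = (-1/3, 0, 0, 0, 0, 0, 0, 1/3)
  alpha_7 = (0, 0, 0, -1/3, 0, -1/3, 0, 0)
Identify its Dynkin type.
D_7

Compute the Cartan integers a_ij = 2(alpha_i, alpha_j)/(alpha_j, alpha_j); the resulting 7x7 Cartan matrix is
[[2, 0, -1, -1, 0, 0, -1], [0, 2, 0, 0, 0, -1, 0], [-1, 0, 2, 0, 0, 0, 0], [-1, 0, 0, 2, -1, 0, 0], [0, 0, 0, -1, 2, -1, 0], [0, -1, 0, 0, -1, 2, 0], [-1, 0, 0, 0, 0, 0, 2]].
All simple roots have the same length, so the diagram is simply laced. The associated Dynkin diagram is a chain of 5 nodes with a fork of two nodes at one end (D_7), so the type is D_7 (the algebra so(14)).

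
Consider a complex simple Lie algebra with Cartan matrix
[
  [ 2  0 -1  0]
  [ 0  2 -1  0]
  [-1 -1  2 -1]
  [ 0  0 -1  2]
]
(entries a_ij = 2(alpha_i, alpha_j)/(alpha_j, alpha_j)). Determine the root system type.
The matrix has rank 4 with 2's on the diagonal. Reading the off-diagonal entries as Dynkin edges (a single edge where a_ij = a_ji = -1; a double or triple edge where a_ij * a_ji = 2 or 3), the diagram is a chain of 2 nodes with a fork of two nodes at one end (D_4). One simple-root ordering that puts it in standard form is (alpha_4, alpha_3, alpha_1, alpha_2). So the algebra is type D_4, i.e. so(8).

D_4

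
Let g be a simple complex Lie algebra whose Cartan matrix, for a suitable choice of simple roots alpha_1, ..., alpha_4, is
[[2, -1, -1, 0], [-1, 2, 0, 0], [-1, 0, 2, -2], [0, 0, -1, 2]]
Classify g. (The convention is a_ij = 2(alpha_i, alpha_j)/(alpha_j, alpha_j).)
B4

The matrix has rank 4 with 2's on the diagonal. Reading the off-diagonal entries as Dynkin edges (a single edge where a_ij = a_ji = -1; a double or triple edge where a_ij * a_ji = 2 or 3), the diagram is a chain of 4 nodes with a double edge at one end; the terminal node there is the unique short simple root (B_4). One simple-root ordering that puts it in standard form is (alpha_2, alpha_1, alpha_3, alpha_4). So the algebra is type B_4, i.e. so(9).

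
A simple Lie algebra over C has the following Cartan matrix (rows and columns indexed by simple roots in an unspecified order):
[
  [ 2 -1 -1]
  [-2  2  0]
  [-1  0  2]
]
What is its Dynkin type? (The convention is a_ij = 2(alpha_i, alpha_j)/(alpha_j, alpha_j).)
The matrix has rank 3 with 2's on the diagonal. Reading the off-diagonal entries as Dynkin edges (a single edge where a_ij = a_ji = -1; a double or triple edge where a_ij * a_ji = 2 or 3), the diagram is a chain of 3 nodes with a double edge at one end; the terminal node there is the unique long simple root (C_3). One simple-root ordering that puts it in standard form is (alpha_3, alpha_1, alpha_2). So the algebra is type C_3, i.e. sp(6).

C3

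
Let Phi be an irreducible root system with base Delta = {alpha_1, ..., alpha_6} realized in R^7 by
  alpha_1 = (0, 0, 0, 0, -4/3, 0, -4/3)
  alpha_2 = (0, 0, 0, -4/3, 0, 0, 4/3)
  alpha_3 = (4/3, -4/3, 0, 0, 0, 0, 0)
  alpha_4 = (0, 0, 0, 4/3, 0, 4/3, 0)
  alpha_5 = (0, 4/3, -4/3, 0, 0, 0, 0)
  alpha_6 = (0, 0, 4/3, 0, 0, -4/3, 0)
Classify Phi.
A_6

Compute the Cartan integers a_ij = 2(alpha_i, alpha_j)/(alpha_j, alpha_j); the resulting 6x6 Cartan matrix is
[[2, -1, 0, 0, 0, 0], [-1, 2, 0, -1, 0, 0], [0, 0, 2, 0, -1, 0], [0, -1, 0, 2, 0, -1], [0, 0, -1, 0, 2, -1], [0, 0, 0, -1, -1, 2]].
All simple roots have the same length, so the diagram is simply laced. The associated Dynkin diagram is a chain of 6 nodes with single edges (A_6), so the type is A_6 (the algebra sl(7)).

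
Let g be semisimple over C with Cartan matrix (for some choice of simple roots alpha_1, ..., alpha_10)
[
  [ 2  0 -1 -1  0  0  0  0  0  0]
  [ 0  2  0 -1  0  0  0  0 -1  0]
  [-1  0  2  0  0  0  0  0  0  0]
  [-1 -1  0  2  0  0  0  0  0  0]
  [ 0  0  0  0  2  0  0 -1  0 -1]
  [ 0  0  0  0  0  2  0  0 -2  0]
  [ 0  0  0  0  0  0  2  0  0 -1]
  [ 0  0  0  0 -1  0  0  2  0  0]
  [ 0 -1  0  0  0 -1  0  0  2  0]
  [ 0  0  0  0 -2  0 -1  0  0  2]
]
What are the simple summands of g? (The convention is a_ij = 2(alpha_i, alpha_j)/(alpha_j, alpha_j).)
C_6 (sp(12)) ⊕ F_4

The diagram associated to this matrix has two connected components: the simple roots {alpha_1, alpha_2, alpha_3, alpha_4, alpha_6, alpha_9} form a chain of 6 nodes with a double edge at one end; the terminal node there is the unique long simple root (C_6), and {alpha_5, alpha_7, alpha_8, alpha_10} form a chain of 4 nodes with a double edge between the middle two (F_4). A semisimple Lie algebra decomposes uniquely as the direct sum of simple ideals, one per connected component of its Dynkin diagram, so g ≅ C_6 ⊕ F_4 (dimension 78 + 52 = 130).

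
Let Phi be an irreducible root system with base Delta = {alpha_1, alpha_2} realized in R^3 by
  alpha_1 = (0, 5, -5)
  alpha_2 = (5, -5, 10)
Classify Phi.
Compute the Cartan integers a_ij = 2(alpha_i, alpha_j)/(alpha_j, alpha_j); the resulting 2x2 Cartan matrix is
[[2, -1], [-3, 2]].
The roots have two lengths (squared-length ratio 3:1); the short ones are alpha_{1}. The associated Dynkin diagram is two nodes joined by a triple edge (G_2), so the type is G_2.

G_2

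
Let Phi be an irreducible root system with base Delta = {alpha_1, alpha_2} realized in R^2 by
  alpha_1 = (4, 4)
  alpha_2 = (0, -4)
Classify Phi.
Compute the Cartan integers a_ij = 2(alpha_i, alpha_j)/(alpha_j, alpha_j); the resulting 2x2 Cartan matrix is
[[2, -2], [-1, 2]].
The roots have two lengths (squared-length ratio 2:1); the short ones are alpha_{2}. The associated Dynkin diagram is a chain of 2 nodes with a double edge at one end; the terminal node there is the unique short simple root (B_2), so the type is B_2 (the algebra so(5)).

B_2 (so(5))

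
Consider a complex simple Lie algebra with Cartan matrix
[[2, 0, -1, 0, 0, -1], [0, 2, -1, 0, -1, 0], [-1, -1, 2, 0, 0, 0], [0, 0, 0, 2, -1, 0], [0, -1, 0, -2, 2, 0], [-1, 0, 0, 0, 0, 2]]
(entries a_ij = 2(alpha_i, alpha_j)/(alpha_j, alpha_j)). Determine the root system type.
B_6

The matrix has rank 6 with 2's on the diagonal. Reading the off-diagonal entries as Dynkin edges (a single edge where a_ij = a_ji = -1; a double or triple edge where a_ij * a_ji = 2 or 3), the diagram is a chain of 6 nodes with a double edge at one end; the terminal node there is the unique short simple root (B_6). One simple-root ordering that puts it in standard form is (alpha_6, alpha_1, alpha_3, alpha_2, alpha_5, alpha_4). So the algebra is type B_6, i.e. so(13).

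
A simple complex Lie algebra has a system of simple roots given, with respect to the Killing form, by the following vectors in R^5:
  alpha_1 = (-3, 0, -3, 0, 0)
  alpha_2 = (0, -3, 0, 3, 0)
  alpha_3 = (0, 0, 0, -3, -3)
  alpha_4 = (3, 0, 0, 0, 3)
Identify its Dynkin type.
Compute the Cartan integers a_ij = 2(alpha_i, alpha_j)/(alpha_j, alpha_j); the resulting 4x4 Cartan matrix is
[[2, 0, 0, -1], [0, 2, -1, 0], [0, -1, 2, -1], [-1, 0, -1, 2]].
All simple roots have the same length, so the diagram is simply laced. The associated Dynkin diagram is a chain of 4 nodes with single edges (A_4), so the type is A_4 (the algebra sl(5)).

A_4 (sl(5))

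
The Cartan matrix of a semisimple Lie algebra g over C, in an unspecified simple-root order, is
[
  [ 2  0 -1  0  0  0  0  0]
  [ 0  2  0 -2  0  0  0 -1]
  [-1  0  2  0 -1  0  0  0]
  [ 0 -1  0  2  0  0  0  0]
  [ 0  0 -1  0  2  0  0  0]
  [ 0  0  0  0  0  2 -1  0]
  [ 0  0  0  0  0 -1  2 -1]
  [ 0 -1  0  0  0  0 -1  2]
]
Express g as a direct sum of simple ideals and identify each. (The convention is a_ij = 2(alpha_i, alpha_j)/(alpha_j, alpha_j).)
The diagram associated to this matrix has two connected components: the simple roots {alpha_1, alpha_3, alpha_5} form a chain of 3 nodes with single edges (A_3), and {alpha_2, alpha_4, alpha_6, alpha_7, alpha_8} form a chain of 5 nodes with a double edge at one end; the terminal node there is the unique short simple root (B_5). A semisimple Lie algebra decomposes uniquely as the direct sum of simple ideals, one per connected component of its Dynkin diagram, so g ≅ A_3 ⊕ B_5 (dimension 15 + 55 = 70).

A_3 + B_5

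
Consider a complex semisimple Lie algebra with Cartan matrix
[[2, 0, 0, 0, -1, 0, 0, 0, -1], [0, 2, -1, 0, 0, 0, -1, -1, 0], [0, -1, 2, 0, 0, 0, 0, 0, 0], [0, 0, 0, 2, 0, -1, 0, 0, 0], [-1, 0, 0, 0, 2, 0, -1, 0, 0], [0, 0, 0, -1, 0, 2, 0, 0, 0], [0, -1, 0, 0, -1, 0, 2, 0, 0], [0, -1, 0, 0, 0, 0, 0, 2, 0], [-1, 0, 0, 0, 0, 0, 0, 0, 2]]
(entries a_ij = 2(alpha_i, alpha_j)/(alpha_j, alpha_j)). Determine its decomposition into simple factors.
The diagram associated to this matrix has two connected components: the simple roots {alpha_4, alpha_6} form a chain of 2 nodes with single edges (A_2), and {alpha_1, alpha_2, alpha_3, alpha_5, alpha_7, alpha_8, alpha_9} form a chain of 5 nodes with a fork of two nodes at one end (D_7). A semisimple Lie algebra decomposes uniquely as the direct sum of simple ideals, one per connected component of its Dynkin diagram, so g ≅ A_2 ⊕ D_7 (dimension 8 + 91 = 99).

type A_2 ⊕ type D_7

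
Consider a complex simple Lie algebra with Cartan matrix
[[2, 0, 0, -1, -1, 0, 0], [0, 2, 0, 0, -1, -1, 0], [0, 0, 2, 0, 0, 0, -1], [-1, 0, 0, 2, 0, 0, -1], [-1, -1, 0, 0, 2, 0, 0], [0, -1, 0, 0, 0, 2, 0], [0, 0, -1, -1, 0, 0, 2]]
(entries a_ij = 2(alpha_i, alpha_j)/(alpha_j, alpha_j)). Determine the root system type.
A7

The matrix has rank 7 with 2's on the diagonal. Reading the off-diagonal entries as Dynkin edges (a single edge where a_ij = a_ji = -1; a double or triple edge where a_ij * a_ji = 2 or 3), the diagram is a chain of 7 nodes with single edges (A_7). One simple-root ordering that puts it in standard form is (alpha_6, alpha_2, alpha_5, alpha_1, alpha_4, alpha_7, alpha_3). So the algebra is type A_7, i.e. sl(8).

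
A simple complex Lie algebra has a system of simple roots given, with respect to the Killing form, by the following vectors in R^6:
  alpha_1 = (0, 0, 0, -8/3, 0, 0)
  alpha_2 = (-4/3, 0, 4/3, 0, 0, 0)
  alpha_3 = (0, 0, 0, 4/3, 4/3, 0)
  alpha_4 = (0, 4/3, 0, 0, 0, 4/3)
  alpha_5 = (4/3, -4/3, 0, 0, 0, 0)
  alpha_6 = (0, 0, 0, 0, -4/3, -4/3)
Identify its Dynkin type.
Compute the Cartan integers a_ij = 2(alpha_i, alpha_j)/(alpha_j, alpha_j); the resulting 6x6 Cartan matrix is
[[2, 0, -2, 0, 0, 0], [0, 2, 0, 0, -1, 0], [-1, 0, 2, 0, 0, -1], [0, 0, 0, 2, -1, -1], [0, -1, 0, -1, 2, 0], [0, 0, -1, -1, 0, 2]].
The roots have two lengths (squared-length ratio 2:1); the short ones are alpha_{2,3,4,5,6}. The associated Dynkin diagram is a chain of 6 nodes with a double edge at one end; the terminal node there is the unique long simple root (C_6), so the type is C_6 (the algebra sp(12)).

C6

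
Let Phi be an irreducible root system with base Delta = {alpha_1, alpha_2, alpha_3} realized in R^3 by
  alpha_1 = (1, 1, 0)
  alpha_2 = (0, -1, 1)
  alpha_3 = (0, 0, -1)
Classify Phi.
B_3 (so(7))

Compute the Cartan integers a_ij = 2(alpha_i, alpha_j)/(alpha_j, alpha_j); the resulting 3x3 Cartan matrix is
[[2, -1, 0], [-1, 2, -2], [0, -1, 2]].
The roots have two lengths (squared-length ratio 2:1); the short ones are alpha_{3}. The associated Dynkin diagram is a chain of 3 nodes with a double edge at one end; the terminal node there is the unique short simple root (B_3), so the type is B_3 (the algebra so(7)).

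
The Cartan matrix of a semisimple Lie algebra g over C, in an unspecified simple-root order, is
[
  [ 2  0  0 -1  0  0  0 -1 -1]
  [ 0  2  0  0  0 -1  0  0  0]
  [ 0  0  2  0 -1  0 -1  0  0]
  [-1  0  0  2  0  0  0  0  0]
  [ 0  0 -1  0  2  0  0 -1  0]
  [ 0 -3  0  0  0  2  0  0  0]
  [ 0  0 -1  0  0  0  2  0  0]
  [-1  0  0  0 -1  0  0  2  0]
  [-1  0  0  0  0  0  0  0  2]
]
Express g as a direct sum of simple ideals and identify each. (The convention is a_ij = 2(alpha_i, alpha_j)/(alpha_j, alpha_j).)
The diagram associated to this matrix has two connected components: the simple roots {alpha_1, alpha_3, alpha_4, alpha_5, alpha_7, alpha_8, alpha_9} form a chain of 5 nodes with a fork of two nodes at one end (D_7), and {alpha_2, alpha_6} form two nodes joined by a triple edge (G_2). A semisimple Lie algebra decomposes uniquely as the direct sum of simple ideals, one per connected component of its Dynkin diagram, so g ≅ D_7 ⊕ G_2 (dimension 91 + 14 = 105).

D_7 + G_2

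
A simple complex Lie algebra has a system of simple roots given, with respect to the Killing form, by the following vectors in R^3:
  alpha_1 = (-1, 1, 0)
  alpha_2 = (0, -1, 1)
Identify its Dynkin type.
A_2 (sl(3))

Compute the Cartan integers a_ij = 2(alpha_i, alpha_j)/(alpha_j, alpha_j); the resulting 2x2 Cartan matrix is
[[2, -1], [-1, 2]].
All simple roots have the same length, so the diagram is simply laced. The associated Dynkin diagram is a chain of 2 nodes with single edges (A_2), so the type is A_2 (the algebra sl(3)).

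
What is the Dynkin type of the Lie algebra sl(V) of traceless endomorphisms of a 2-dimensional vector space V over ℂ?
A_1 (sl(2))

This is sl(2), which has dimension 2^2 - 1 = 3 and rank 2 - 1 = 1 (a Cartan subalgebra is the diagonal traceless matrices). In the classification of classical Lie algebras, the special linear algebra sl(n+1) has type A_n; here n = 1, so the Dynkin diagram is a chain of 1 nodes with single edges (A_1). Hence the type is A_1.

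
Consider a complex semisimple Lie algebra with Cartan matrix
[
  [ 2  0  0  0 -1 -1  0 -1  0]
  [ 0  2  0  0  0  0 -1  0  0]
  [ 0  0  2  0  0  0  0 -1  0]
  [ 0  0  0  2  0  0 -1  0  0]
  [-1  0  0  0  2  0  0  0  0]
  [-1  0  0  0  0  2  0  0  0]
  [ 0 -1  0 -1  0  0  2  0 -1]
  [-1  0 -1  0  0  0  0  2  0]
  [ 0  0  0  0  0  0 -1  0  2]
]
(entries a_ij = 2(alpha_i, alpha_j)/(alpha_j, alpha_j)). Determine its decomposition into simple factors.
The diagram associated to this matrix has two connected components: the simple roots {alpha_2, alpha_4, alpha_7, alpha_9} form a chain of 2 nodes with a fork of two nodes at one end (D_4), and {alpha_1, alpha_3, alpha_5, alpha_6, alpha_8} form a chain of 3 nodes with a fork of two nodes at one end (D_5). A semisimple Lie algebra decomposes uniquely as the direct sum of simple ideals, one per connected component of its Dynkin diagram, so g ≅ D_4 ⊕ D_5 (dimension 28 + 45 = 73).

D_4 ⊕ D_5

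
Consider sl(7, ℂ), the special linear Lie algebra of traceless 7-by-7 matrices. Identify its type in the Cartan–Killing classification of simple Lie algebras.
type A_6

This is sl(7), which has dimension 7^2 - 1 = 48 and rank 7 - 1 = 6 (a Cartan subalgebra is the diagonal traceless matrices). In the classification of classical Lie algebras, the special linear algebra sl(n+1) has type A_n; here n = 6, so the Dynkin diagram is a chain of 6 nodes with single edges (A_6). Hence the type is A_6.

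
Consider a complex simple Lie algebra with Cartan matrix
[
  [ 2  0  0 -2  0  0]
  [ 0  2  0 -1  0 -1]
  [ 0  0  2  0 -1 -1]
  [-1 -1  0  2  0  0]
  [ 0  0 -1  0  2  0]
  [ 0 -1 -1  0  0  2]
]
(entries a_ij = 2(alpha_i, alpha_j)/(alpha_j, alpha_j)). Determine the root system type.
The matrix has rank 6 with 2's on the diagonal. Reading the off-diagonal entries as Dynkin edges (a single edge where a_ij = a_ji = -1; a double or triple edge where a_ij * a_ji = 2 or 3), the diagram is a chain of 6 nodes with a double edge at one end; the terminal node there is the unique long simple root (C_6). One simple-root ordering that puts it in standard form is (alpha_5, alpha_3, alpha_6, alpha_2, alpha_4, alpha_1). So the algebra is type C_6, i.e. sp(12).

type C_6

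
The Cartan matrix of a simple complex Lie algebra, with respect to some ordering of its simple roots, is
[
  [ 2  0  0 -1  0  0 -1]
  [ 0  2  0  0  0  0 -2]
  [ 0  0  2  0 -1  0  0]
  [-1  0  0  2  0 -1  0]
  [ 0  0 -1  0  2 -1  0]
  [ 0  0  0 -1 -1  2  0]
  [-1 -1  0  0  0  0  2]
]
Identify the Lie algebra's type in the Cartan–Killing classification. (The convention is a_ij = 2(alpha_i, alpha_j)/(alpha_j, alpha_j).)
The matrix has rank 7 with 2's on the diagonal. Reading the off-diagonal entries as Dynkin edges (a single edge where a_ij = a_ji = -1; a double or triple edge where a_ij * a_ji = 2 or 3), the diagram is a chain of 7 nodes with a double edge at one end; the terminal node there is the unique long simple root (C_7). One simple-root ordering that puts it in standard form is (alpha_3, alpha_5, alpha_6, alpha_4, alpha_1, alpha_7, alpha_2). So the algebra is type C_7, i.e. sp(14).

type C_7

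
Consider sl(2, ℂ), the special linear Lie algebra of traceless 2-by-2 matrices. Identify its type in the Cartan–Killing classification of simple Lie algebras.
A1

This is sl(2), which has dimension 2^2 - 1 = 3 and rank 2 - 1 = 1 (a Cartan subalgebra is the diagonal traceless matrices). In the classification of classical Lie algebras, the special linear algebra sl(n+1) has type A_n; here n = 1, so the Dynkin diagram is a chain of 1 nodes with single edges (A_1). Hence the type is A_1.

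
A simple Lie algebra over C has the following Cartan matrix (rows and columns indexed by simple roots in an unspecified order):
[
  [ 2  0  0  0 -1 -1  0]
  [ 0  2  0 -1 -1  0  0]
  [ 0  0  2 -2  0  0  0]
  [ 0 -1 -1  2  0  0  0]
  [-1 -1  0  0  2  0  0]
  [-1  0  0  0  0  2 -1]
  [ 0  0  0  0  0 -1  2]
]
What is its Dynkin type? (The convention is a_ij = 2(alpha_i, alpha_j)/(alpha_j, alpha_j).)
The matrix has rank 7 with 2's on the diagonal. Reading the off-diagonal entries as Dynkin edges (a single edge where a_ij = a_ji = -1; a double or triple edge where a_ij * a_ji = 2 or 3), the diagram is a chain of 7 nodes with a double edge at one end; the terminal node there is the unique long simple root (C_7). One simple-root ordering that puts it in standard form is (alpha_7, alpha_6, alpha_1, alpha_5, alpha_2, alpha_4, alpha_3). So the algebra is type C_7, i.e. sp(14).

type C_7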